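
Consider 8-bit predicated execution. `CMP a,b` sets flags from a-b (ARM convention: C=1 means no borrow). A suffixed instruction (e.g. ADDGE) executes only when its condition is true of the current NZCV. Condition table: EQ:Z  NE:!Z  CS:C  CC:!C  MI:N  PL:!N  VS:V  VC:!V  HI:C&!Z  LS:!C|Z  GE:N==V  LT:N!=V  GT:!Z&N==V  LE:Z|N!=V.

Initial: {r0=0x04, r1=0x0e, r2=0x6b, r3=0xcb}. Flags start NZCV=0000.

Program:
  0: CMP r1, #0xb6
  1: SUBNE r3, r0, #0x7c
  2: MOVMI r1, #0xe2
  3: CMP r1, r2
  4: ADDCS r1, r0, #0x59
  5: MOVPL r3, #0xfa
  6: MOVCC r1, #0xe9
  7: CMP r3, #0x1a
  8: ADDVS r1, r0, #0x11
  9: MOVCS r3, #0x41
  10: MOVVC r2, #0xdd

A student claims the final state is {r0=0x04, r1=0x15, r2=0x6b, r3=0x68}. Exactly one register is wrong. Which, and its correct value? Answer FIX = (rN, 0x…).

[0] flags=0000 → (cmp)
[1] flags=0000 NE?T → r3=0x88
[2] flags=0000 MI?F → skip
[3] flags=1000 → (cmp)
[4] flags=1000 CS?F → skip
[5] flags=1000 PL?F → skip
[6] flags=1000 CC?T → r1=0xe9
[7] flags=0011 → (cmp)
[8] flags=0011 VS?T → r1=0x15
[9] flags=0011 CS?T → r3=0x41
[10] flags=0011 VC?F → skip

FIX = (r3, 0x41)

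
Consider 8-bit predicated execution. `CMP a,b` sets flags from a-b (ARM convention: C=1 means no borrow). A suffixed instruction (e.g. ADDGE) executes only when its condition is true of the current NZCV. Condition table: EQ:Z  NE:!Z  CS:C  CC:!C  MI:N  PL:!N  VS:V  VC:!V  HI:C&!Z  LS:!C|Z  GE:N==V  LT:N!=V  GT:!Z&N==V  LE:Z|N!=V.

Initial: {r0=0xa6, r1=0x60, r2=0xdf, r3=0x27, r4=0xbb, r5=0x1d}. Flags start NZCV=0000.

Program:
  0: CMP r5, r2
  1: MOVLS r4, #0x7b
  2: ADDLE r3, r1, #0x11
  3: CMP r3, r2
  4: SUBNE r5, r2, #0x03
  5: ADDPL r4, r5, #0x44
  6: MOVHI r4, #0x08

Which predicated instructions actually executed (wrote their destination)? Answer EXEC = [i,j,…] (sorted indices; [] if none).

[0] flags=0000 → (cmp)
[1] flags=0000 LS?T → r4=0x7b
[2] flags=0000 LE?F → skip
[3] flags=0000 → (cmp)
[4] flags=0000 NE?T → r5=0xdc
[5] flags=0000 PL?T → r4=0x20
[6] flags=0000 HI?F → skip

EXEC = [1,4,5]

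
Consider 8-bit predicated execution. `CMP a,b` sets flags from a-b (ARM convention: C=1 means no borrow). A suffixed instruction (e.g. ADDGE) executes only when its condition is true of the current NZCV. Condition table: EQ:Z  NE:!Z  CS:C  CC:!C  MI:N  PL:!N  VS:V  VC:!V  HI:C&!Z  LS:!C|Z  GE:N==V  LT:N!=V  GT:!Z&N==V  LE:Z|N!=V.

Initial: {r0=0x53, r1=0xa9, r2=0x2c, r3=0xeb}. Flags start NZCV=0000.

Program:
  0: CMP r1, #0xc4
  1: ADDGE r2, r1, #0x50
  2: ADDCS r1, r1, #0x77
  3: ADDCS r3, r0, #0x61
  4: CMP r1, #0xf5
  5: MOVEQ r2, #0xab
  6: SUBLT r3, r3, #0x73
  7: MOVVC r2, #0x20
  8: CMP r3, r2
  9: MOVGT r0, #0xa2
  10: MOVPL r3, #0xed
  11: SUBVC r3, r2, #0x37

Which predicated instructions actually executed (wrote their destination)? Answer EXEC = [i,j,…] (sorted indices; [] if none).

EXEC = [6,7,9,10,11]

[0] flags=1000 → (cmp)
[1] flags=1000 GE?F → skip
[2] flags=1000 CS?F → skip
[3] flags=1000 CS?F → skip
[4] flags=1000 → (cmp)
[5] flags=1000 EQ?F → skip
[6] flags=1000 LT?T → r3=0x78
[7] flags=1000 VC?T → r2=0x20
[8] flags=0010 → (cmp)
[9] flags=0010 GT?T → r0=0xa2
[10] flags=0010 PL?T → r3=0xed
[11] flags=0010 VC?T → r3=0xe9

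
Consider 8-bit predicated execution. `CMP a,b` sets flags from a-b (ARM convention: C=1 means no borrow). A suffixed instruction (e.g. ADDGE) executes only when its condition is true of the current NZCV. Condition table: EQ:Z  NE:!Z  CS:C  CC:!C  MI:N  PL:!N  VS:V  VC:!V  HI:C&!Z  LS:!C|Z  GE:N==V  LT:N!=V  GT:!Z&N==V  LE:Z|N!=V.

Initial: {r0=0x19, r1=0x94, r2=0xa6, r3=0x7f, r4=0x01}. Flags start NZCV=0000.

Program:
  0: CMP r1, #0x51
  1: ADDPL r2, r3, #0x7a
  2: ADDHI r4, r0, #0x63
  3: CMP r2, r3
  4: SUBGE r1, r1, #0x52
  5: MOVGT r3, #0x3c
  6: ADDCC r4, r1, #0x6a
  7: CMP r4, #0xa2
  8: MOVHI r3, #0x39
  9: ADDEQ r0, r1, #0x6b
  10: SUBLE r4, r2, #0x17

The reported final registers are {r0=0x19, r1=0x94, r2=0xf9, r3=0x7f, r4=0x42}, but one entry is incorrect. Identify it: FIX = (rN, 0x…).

0: ✓ CMP  NZCV=0011
1: ✓ ADDPL  r2←0xf9
2: ✓ ADDHI  r4←0x7c
3: ✓ CMP  NZCV=0011
4: · SUBGE
5: · MOVGT
6: · ADDCC
7: ✓ CMP  NZCV=1001
8: · MOVHI
9: · ADDEQ
10: · SUBLE

FIX = (r4, 0x7c)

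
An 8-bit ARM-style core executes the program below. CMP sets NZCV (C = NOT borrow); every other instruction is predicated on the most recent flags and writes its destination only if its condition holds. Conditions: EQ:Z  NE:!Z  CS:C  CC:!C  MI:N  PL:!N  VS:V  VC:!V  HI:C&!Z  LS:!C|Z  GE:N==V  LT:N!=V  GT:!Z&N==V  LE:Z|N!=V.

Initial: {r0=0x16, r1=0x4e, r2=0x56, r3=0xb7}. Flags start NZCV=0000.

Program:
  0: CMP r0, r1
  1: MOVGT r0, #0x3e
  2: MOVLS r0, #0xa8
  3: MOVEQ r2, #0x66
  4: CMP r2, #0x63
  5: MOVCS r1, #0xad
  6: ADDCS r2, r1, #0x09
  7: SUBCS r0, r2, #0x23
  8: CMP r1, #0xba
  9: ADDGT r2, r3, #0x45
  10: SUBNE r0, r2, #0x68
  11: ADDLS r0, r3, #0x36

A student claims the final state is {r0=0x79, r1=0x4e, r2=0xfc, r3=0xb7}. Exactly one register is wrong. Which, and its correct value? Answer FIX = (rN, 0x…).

FIX = (r0, 0xed)

0: ✓ CMP  NZCV=1000
1: · MOVGT
2: ✓ MOVLS  r0←0xa8
3: · MOVEQ
4: ✓ CMP  NZCV=1000
5: · MOVCS
6: · ADDCS
7: · SUBCS
8: ✓ CMP  NZCV=1001
9: ✓ ADDGT  r2←0xfc
10: ✓ SUBNE  r0←0x94
11: ✓ ADDLS  r0←0xed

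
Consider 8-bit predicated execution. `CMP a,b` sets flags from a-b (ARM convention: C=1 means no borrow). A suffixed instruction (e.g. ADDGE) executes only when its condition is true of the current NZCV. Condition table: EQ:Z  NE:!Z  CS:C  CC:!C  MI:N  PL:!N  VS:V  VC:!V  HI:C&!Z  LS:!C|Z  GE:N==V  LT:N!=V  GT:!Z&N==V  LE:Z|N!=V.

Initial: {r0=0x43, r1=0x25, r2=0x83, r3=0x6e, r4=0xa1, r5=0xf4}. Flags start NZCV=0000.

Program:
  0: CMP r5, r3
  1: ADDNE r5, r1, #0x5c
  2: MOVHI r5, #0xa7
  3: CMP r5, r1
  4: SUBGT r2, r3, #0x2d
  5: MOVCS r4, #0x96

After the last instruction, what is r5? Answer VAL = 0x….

[0] flags=1010 → (cmp)
[1] flags=1010 NE?T → r5=0x81
[2] flags=1010 HI?T → r5=0xa7
[3] flags=1010 → (cmp)
[4] flags=1010 GT?F → skip
[5] flags=1010 CS?T → r4=0x96

VAL = 0xa7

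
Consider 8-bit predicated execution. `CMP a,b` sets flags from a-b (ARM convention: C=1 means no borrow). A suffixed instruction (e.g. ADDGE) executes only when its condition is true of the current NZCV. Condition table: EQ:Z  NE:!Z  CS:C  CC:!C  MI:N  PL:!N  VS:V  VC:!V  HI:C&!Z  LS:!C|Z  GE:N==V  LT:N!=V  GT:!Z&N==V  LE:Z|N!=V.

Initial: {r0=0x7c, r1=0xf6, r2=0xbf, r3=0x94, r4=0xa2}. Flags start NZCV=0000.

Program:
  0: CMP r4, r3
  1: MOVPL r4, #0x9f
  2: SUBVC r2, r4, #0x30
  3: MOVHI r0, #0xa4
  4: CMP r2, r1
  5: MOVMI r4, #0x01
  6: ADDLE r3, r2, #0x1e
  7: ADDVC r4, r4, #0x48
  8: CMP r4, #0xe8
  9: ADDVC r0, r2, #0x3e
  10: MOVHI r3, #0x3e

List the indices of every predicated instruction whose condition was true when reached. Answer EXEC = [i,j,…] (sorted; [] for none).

EXEC = [1,2,3,7,9]

[0] flags=0010 → (cmp)
[1] flags=0010 PL?T → r4=0x9f
[2] flags=0010 VC?T → r2=0x6f
[3] flags=0010 HI?T → r0=0xa4
[4] flags=0000 → (cmp)
[5] flags=0000 MI?F → skip
[6] flags=0000 LE?F → skip
[7] flags=0000 VC?T → r4=0xe7
[8] flags=1000 → (cmp)
[9] flags=1000 VC?T → r0=0xad
[10] flags=1000 HI?F → skip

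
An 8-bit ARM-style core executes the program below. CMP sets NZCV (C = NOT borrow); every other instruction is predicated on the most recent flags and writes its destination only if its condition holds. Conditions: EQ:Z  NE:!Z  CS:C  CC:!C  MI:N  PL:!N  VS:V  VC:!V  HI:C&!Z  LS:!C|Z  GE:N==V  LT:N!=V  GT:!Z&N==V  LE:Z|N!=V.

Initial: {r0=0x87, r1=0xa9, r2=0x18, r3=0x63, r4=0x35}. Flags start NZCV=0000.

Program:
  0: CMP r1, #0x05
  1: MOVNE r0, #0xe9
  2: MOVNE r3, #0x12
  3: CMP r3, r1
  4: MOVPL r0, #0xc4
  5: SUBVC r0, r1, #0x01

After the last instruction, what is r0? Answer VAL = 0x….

[0] flags=1010 → (cmp)
[1] flags=1010 NE?T → r0=0xe9
[2] flags=1010 NE?T → r3=0x12
[3] flags=0000 → (cmp)
[4] flags=0000 PL?T → r0=0xc4
[5] flags=0000 VC?T → r0=0xa8

VAL = 0xa8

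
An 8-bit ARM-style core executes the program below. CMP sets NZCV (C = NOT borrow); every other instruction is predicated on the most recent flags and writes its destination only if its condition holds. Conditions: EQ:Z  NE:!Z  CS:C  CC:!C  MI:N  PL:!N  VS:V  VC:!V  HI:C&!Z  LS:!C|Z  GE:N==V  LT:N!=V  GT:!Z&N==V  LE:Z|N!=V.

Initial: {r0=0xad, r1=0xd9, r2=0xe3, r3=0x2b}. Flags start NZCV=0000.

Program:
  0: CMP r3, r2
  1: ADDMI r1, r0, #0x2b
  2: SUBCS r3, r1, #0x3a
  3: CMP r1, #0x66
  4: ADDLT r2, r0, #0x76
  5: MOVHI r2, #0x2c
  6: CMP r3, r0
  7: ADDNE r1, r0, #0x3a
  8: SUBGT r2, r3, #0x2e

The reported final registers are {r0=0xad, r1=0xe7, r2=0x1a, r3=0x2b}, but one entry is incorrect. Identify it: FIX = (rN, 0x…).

0: ✓ CMP  NZCV=0000
1: · ADDMI
2: · SUBCS
3: ✓ CMP  NZCV=0011
4: ✓ ADDLT  r2←0x23
5: ✓ MOVHI  r2←0x2c
6: ✓ CMP  NZCV=0000
7: ✓ ADDNE  r1←0xe7
8: ✓ SUBGT  r2←0xfd

FIX = (r2, 0xfd)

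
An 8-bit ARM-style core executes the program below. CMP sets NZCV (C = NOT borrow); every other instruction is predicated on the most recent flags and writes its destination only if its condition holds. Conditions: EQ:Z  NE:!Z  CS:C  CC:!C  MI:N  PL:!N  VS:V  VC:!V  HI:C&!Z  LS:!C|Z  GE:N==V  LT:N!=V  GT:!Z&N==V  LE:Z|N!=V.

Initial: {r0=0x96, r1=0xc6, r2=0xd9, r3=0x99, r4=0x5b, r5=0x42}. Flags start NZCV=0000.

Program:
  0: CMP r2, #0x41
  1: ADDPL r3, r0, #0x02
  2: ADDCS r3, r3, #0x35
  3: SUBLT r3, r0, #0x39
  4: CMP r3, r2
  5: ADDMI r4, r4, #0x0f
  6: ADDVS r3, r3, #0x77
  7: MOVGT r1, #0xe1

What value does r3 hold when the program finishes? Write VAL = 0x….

[0] flags=1010 → (cmp)
[1] flags=1010 PL?F → skip
[2] flags=1010 CS?T → r3=0xce
[3] flags=1010 LT?T → r3=0x5d
[4] flags=1001 → (cmp)
[5] flags=1001 MI?T → r4=0x6a
[6] flags=1001 VS?T → r3=0xd4
[7] flags=1001 GT?T → r1=0xe1

VAL = 0xd4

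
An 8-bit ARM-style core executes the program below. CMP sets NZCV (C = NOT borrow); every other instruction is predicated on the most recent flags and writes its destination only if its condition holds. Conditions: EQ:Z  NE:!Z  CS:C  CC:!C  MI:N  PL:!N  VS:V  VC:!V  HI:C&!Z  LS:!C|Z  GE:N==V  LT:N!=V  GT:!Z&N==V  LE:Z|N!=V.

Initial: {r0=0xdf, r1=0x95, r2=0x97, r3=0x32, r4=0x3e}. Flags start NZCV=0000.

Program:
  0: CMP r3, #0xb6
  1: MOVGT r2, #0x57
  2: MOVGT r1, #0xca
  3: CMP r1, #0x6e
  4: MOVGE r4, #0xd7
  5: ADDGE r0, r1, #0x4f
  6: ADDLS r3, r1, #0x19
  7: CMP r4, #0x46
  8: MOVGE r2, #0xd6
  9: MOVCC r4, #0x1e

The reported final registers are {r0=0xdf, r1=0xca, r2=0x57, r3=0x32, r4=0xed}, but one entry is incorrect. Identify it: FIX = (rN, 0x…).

[0] flags=0000 → (cmp)
[1] flags=0000 GT?T → r2=0x57
[2] flags=0000 GT?T → r1=0xca
[3] flags=0011 → (cmp)
[4] flags=0011 GE?F → skip
[5] flags=0011 GE?F → skip
[6] flags=0011 LS?F → skip
[7] flags=1000 → (cmp)
[8] flags=1000 GE?F → skip
[9] flags=1000 CC?T → r4=0x1e

FIX = (r4, 0x1e)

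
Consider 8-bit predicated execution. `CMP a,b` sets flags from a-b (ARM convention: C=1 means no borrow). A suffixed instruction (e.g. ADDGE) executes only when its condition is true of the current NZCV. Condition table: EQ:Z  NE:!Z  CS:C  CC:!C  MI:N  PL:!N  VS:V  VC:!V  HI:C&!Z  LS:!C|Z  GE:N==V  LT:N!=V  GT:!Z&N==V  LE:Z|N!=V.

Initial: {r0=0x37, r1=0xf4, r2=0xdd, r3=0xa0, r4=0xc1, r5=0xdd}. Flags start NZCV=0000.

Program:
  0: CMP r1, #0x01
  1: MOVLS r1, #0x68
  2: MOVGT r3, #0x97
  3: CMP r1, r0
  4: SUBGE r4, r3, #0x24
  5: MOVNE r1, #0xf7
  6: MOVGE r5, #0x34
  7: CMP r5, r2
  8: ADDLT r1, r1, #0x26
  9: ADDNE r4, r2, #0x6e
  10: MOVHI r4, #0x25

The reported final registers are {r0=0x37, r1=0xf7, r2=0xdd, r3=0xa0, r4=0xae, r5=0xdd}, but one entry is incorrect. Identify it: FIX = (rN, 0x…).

FIX = (r4, 0xc1)

0: ✓ CMP  NZCV=1010
1: · MOVLS
2: · MOVGT
3: ✓ CMP  NZCV=1010
4: · SUBGE
5: ✓ MOVNE  r1←0xf7
6: · MOVGE
7: ✓ CMP  NZCV=0110
8: · ADDLT
9: · ADDNE
10: · MOVHI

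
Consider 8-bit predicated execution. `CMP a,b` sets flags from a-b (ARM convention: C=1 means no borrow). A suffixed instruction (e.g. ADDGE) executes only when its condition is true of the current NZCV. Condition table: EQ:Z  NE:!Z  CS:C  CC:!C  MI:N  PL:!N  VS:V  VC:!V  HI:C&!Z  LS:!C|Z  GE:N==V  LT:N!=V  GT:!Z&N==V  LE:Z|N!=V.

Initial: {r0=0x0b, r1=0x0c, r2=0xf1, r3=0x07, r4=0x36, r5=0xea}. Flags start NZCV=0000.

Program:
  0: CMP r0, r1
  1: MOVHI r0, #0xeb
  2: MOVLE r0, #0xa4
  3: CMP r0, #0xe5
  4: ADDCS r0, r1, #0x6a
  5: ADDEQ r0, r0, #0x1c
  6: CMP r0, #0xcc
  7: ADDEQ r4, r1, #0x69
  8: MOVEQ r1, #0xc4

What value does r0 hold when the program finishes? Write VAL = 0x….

VAL = 0xa4

0: ✓ CMP  NZCV=1000
1: · MOVHI
2: ✓ MOVLE  r0←0xa4
3: ✓ CMP  NZCV=1000
4: · ADDCS
5: · ADDEQ
6: ✓ CMP  NZCV=1000
7: · ADDEQ
8: · MOVEQ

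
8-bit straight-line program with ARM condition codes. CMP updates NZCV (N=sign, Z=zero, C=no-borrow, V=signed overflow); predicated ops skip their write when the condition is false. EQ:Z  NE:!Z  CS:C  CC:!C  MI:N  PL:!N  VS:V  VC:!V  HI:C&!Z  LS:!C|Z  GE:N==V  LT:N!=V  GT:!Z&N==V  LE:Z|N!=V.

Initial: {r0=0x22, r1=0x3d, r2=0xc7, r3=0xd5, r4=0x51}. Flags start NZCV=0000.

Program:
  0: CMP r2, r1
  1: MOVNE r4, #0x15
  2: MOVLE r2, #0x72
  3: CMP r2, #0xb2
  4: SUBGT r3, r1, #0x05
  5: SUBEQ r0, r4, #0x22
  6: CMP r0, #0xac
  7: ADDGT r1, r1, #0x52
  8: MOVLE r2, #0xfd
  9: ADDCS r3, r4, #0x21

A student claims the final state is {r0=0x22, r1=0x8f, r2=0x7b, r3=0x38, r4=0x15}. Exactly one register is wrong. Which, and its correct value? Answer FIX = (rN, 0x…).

FIX = (r2, 0x72)

0: ✓ CMP  NZCV=1010
1: ✓ MOVNE  r4←0x15
2: ✓ MOVLE  r2←0x72
3: ✓ CMP  NZCV=1001
4: ✓ SUBGT  r3←0x38
5: · SUBEQ
6: ✓ CMP  NZCV=0000
7: ✓ ADDGT  r1←0x8f
8: · MOVLE
9: · ADDCS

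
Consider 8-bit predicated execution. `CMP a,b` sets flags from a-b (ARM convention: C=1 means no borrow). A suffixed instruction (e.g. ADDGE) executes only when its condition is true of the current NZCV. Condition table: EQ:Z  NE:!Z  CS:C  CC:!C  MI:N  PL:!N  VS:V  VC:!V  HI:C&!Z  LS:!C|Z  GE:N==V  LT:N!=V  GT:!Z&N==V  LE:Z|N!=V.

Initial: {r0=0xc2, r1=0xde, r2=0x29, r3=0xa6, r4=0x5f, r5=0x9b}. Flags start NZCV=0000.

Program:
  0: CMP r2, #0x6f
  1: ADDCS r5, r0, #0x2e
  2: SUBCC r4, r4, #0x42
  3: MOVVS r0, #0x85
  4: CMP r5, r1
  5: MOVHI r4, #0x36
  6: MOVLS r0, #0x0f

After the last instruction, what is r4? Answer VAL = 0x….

VAL = 0x1d

[0] flags=1000 → (cmp)
[1] flags=1000 CS?F → skip
[2] flags=1000 CC?T → r4=0x1d
[3] flags=1000 VS?F → skip
[4] flags=1000 → (cmp)
[5] flags=1000 HI?F → skip
[6] flags=1000 LS?T → r0=0x0f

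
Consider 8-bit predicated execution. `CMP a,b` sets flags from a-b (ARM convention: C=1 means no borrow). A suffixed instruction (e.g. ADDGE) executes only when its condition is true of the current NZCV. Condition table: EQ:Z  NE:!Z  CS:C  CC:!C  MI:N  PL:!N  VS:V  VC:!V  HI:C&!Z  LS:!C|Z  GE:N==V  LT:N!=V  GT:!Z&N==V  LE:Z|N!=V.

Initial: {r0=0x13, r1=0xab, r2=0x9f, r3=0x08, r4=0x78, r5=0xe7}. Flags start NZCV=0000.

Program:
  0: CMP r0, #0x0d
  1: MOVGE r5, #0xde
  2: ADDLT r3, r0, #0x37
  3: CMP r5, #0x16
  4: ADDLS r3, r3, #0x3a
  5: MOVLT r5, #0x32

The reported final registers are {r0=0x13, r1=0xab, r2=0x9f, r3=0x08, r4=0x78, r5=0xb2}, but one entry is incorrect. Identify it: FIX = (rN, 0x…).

FIX = (r5, 0x32)

0: ✓ CMP  NZCV=0010
1: ✓ MOVGE  r5←0xde
2: · ADDLT
3: ✓ CMP  NZCV=1010
4: · ADDLS
5: ✓ MOVLT  r5←0x32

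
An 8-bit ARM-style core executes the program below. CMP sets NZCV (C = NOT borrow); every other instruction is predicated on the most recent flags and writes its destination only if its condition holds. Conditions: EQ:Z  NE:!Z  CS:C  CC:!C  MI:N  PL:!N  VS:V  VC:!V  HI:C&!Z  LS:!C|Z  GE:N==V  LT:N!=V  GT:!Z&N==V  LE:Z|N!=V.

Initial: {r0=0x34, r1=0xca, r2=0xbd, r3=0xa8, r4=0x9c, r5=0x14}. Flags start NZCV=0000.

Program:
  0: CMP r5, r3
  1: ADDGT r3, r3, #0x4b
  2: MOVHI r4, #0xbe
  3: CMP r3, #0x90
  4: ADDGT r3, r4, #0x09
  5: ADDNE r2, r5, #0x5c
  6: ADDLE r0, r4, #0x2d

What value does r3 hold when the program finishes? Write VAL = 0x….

VAL = 0xa5

0: ✓ CMP  NZCV=0000
1: ✓ ADDGT  r3←0xf3
2: · MOVHI
3: ✓ CMP  NZCV=0010
4: ✓ ADDGT  r3←0xa5
5: ✓ ADDNE  r2←0x70
6: · ADDLE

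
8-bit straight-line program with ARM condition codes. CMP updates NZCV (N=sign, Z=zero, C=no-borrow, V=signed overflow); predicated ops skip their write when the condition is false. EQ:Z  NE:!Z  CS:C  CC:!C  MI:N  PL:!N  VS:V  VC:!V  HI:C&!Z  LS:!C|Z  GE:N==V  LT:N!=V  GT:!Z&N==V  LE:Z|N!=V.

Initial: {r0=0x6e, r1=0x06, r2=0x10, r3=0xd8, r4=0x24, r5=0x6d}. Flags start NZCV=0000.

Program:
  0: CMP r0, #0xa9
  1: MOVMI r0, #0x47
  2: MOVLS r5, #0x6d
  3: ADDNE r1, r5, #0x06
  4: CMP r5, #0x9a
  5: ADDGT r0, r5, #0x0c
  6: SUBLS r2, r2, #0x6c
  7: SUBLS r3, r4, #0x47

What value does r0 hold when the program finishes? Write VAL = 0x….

VAL = 0x79

0: ✓ CMP  NZCV=1001
1: ✓ MOVMI  r0←0x47
2: ✓ MOVLS  r5←0x6d
3: ✓ ADDNE  r1←0x73
4: ✓ CMP  NZCV=1001
5: ✓ ADDGT  r0←0x79
6: ✓ SUBLS  r2←0xa4
7: ✓ SUBLS  r3←0xdd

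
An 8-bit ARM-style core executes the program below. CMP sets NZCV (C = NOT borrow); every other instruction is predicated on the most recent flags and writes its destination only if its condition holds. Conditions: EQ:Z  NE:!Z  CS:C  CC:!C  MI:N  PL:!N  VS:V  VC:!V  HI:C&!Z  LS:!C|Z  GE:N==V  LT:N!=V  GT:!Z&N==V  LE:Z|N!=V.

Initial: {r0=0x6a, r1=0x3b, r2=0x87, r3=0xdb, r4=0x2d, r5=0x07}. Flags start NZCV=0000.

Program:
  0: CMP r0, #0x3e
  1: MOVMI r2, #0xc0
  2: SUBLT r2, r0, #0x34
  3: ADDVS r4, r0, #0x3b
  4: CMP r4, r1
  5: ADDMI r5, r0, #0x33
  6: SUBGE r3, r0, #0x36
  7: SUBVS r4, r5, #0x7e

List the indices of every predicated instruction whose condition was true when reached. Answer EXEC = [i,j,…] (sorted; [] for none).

EXEC = [5]

[0] flags=0010 → (cmp)
[1] flags=0010 MI?F → skip
[2] flags=0010 LT?F → skip
[3] flags=0010 VS?F → skip
[4] flags=1000 → (cmp)
[5] flags=1000 MI?T → r5=0x9d
[6] flags=1000 GE?F → skip
[7] flags=1000 VS?F → skip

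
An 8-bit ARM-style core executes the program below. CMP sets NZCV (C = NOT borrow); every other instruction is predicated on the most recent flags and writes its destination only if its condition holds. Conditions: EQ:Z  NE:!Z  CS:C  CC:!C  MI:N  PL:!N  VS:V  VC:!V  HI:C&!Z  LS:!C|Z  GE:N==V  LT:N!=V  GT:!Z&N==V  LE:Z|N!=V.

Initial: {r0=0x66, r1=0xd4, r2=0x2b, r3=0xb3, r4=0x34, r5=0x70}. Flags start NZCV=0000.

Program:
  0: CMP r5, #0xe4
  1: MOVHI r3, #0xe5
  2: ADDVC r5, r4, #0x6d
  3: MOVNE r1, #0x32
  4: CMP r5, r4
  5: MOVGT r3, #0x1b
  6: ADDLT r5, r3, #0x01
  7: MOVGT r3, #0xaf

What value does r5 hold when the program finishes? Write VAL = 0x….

VAL = 0x70

0: ✓ CMP  NZCV=1001
1: · MOVHI
2: · ADDVC
3: ✓ MOVNE  r1←0x32
4: ✓ CMP  NZCV=0010
5: ✓ MOVGT  r3←0x1b
6: · ADDLT
7: ✓ MOVGT  r3←0xaf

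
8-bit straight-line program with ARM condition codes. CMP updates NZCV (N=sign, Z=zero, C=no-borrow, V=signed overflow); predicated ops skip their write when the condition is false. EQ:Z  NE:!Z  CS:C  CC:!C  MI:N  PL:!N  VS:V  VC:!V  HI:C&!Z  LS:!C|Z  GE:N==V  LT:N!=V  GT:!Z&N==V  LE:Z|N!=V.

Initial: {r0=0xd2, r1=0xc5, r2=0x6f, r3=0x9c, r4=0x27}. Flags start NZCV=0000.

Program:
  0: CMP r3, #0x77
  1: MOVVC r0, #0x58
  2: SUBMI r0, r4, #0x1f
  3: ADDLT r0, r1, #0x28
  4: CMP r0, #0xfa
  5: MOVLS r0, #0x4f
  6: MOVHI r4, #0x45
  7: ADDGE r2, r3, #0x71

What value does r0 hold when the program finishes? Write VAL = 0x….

VAL = 0x4f

[0] flags=0011 → (cmp)
[1] flags=0011 VC?F → skip
[2] flags=0011 MI?F → skip
[3] flags=0011 LT?T → r0=0xed
[4] flags=1000 → (cmp)
[5] flags=1000 LS?T → r0=0x4f
[6] flags=1000 HI?F → skip
[7] flags=1000 GE?F → skip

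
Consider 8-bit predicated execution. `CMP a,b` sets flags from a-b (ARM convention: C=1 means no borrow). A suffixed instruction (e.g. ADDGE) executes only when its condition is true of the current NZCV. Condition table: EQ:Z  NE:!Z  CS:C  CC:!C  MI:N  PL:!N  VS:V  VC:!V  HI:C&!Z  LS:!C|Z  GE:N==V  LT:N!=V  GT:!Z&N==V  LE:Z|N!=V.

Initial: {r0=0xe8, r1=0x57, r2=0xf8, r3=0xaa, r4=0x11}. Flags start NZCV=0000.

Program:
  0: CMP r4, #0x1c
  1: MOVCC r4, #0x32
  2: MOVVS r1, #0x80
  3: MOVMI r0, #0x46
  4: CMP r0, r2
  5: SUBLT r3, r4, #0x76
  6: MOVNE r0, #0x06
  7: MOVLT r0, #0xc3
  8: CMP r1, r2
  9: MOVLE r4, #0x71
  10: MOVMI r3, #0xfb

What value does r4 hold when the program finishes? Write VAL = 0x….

[0] flags=1000 → (cmp)
[1] flags=1000 CC?T → r4=0x32
[2] flags=1000 VS?F → skip
[3] flags=1000 MI?T → r0=0x46
[4] flags=0000 → (cmp)
[5] flags=0000 LT?F → skip
[6] flags=0000 NE?T → r0=0x06
[7] flags=0000 LT?F → skip
[8] flags=0000 → (cmp)
[9] flags=0000 LE?F → skip
[10] flags=0000 MI?F → skip

VAL = 0x32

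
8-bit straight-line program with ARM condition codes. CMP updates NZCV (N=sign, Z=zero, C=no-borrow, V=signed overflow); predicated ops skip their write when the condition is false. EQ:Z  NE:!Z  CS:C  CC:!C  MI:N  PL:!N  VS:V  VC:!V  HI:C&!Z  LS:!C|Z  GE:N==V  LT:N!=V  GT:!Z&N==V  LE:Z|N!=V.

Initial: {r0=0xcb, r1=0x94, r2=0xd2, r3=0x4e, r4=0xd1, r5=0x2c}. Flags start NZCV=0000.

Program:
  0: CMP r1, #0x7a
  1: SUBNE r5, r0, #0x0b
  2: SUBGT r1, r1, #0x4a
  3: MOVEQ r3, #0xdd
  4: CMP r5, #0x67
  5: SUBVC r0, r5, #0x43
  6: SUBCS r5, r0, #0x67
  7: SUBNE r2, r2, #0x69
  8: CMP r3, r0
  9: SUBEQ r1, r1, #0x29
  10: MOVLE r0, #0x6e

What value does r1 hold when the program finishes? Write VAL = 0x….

VAL = 0x94

[0] flags=0011 → (cmp)
[1] flags=0011 NE?T → r5=0xc0
[2] flags=0011 GT?F → skip
[3] flags=0011 EQ?F → skip
[4] flags=0011 → (cmp)
[5] flags=0011 VC?F → skip
[6] flags=0011 CS?T → r5=0x64
[7] flags=0011 NE?T → r2=0x69
[8] flags=1001 → (cmp)
[9] flags=1001 EQ?F → skip
[10] flags=1001 LE?F → skip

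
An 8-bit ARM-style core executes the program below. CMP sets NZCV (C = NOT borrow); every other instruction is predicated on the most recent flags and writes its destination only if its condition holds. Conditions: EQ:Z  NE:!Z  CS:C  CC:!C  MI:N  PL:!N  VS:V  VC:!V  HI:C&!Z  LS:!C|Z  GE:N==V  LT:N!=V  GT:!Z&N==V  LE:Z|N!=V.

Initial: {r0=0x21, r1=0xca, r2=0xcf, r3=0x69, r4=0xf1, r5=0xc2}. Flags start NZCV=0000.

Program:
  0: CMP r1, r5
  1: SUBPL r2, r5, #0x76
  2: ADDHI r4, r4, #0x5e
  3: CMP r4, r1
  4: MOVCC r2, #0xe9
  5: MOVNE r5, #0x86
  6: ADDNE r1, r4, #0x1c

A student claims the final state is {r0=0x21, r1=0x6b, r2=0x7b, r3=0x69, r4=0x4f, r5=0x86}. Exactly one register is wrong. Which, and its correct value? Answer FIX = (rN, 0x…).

FIX = (r2, 0xe9)

[0] flags=0010 → (cmp)
[1] flags=0010 PL?T → r2=0x4c
[2] flags=0010 HI?T → r4=0x4f
[3] flags=1001 → (cmp)
[4] flags=1001 CC?T → r2=0xe9
[5] flags=1001 NE?T → r5=0x86
[6] flags=1001 NE?T → r1=0x6b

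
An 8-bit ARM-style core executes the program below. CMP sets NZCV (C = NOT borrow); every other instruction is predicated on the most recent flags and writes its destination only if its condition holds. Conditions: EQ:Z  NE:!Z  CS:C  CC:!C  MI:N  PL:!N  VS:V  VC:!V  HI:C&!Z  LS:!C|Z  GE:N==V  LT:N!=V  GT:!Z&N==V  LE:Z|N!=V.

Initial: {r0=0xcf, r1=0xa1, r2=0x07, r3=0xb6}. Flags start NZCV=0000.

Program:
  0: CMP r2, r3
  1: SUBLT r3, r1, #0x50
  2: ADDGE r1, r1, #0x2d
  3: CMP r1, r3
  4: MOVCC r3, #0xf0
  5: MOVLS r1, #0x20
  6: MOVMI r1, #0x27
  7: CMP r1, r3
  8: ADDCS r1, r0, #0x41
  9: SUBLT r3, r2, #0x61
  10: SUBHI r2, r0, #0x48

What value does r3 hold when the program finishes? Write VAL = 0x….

[0] flags=0000 → (cmp)
[1] flags=0000 LT?F → skip
[2] flags=0000 GE?T → r1=0xce
[3] flags=0010 → (cmp)
[4] flags=0010 CC?F → skip
[5] flags=0010 LS?F → skip
[6] flags=0010 MI?F → skip
[7] flags=0010 → (cmp)
[8] flags=0010 CS?T → r1=0x10
[9] flags=0010 LT?F → skip
[10] flags=0010 HI?T → r2=0x87

VAL = 0xb6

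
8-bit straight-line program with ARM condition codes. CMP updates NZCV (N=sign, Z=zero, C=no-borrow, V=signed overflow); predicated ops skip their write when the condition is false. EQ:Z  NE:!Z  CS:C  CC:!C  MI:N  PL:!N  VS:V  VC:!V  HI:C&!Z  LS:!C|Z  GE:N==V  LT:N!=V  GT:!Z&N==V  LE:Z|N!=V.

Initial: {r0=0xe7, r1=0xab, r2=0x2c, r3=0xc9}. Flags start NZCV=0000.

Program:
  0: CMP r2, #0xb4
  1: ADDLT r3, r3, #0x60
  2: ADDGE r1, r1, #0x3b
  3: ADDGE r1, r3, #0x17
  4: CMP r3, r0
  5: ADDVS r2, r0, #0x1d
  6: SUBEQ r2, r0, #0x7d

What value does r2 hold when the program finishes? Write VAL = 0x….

[0] flags=0000 → (cmp)
[1] flags=0000 LT?F → skip
[2] flags=0000 GE?T → r1=0xe6
[3] flags=0000 GE?T → r1=0xe0
[4] flags=1000 → (cmp)
[5] flags=1000 VS?F → skip
[6] flags=1000 EQ?F → skip

VAL = 0x2c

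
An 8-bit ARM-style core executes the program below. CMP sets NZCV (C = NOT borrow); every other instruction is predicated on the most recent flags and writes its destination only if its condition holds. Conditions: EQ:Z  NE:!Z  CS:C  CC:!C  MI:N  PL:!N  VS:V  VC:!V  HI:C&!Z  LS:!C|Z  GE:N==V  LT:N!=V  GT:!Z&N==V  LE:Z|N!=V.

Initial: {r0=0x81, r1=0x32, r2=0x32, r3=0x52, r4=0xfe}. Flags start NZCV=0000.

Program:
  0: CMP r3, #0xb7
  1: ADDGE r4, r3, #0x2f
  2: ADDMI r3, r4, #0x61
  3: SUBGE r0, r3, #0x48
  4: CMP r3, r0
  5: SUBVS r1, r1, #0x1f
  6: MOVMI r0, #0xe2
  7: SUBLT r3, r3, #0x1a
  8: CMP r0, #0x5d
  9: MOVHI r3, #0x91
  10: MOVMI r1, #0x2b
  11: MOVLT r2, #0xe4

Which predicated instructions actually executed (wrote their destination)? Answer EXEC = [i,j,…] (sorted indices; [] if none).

EXEC = [1,2,3,9,11]

[0] flags=1001 → (cmp)
[1] flags=1001 GE?T → r4=0x81
[2] flags=1001 MI?T → r3=0xe2
[3] flags=1001 GE?T → r0=0x9a
[4] flags=0010 → (cmp)
[5] flags=0010 VS?F → skip
[6] flags=0010 MI?F → skip
[7] flags=0010 LT?F → skip
[8] flags=0011 → (cmp)
[9] flags=0011 HI?T → r3=0x91
[10] flags=0011 MI?F → skip
[11] flags=0011 LT?T → r2=0xe4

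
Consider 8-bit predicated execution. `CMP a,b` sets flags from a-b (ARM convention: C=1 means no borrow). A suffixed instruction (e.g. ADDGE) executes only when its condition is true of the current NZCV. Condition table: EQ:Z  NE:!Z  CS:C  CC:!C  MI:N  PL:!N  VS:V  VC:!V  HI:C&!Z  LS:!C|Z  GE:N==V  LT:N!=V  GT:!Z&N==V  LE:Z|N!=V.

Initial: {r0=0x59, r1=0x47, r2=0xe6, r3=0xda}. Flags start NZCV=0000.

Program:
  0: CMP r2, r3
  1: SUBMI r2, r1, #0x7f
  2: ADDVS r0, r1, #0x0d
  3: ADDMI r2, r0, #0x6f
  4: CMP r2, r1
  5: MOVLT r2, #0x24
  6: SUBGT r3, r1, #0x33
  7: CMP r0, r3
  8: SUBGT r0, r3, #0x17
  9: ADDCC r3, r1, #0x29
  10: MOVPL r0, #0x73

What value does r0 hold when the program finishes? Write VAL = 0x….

[0] flags=0010 → (cmp)
[1] flags=0010 MI?F → skip
[2] flags=0010 VS?F → skip
[3] flags=0010 MI?F → skip
[4] flags=1010 → (cmp)
[5] flags=1010 LT?T → r2=0x24
[6] flags=1010 GT?F → skip
[7] flags=0000 → (cmp)
[8] flags=0000 GT?T → r0=0xc3
[9] flags=0000 CC?T → r3=0x70
[10] flags=0000 PL?T → r0=0x73

VAL = 0x73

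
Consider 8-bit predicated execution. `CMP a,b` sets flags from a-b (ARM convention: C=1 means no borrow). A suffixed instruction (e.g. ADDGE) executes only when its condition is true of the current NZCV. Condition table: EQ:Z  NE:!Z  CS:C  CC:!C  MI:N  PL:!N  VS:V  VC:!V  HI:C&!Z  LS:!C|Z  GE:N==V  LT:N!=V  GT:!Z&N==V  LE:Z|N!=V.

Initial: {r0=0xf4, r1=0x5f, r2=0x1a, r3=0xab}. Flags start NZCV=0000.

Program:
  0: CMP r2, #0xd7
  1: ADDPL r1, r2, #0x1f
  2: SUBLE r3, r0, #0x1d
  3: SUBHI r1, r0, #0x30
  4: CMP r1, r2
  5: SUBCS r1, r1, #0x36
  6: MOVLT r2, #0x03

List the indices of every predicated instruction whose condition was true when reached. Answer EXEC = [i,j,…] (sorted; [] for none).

[0] flags=0000 → (cmp)
[1] flags=0000 PL?T → r1=0x39
[2] flags=0000 LE?F → skip
[3] flags=0000 HI?F → skip
[4] flags=0010 → (cmp)
[5] flags=0010 CS?T → r1=0x03
[6] flags=0010 LT?F → skip

EXEC = [1,5]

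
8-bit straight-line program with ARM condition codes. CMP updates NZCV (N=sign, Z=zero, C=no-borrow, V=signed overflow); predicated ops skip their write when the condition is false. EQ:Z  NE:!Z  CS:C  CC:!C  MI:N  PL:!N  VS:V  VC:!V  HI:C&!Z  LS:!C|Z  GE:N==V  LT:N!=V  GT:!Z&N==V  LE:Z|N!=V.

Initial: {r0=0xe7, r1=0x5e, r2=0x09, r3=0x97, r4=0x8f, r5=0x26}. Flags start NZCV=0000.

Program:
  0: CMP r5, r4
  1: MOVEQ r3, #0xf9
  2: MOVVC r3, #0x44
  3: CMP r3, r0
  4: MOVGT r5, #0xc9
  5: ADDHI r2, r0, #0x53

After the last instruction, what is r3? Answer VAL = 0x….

VAL = 0x97

0: ✓ CMP  NZCV=1001
1: · MOVEQ
2: · MOVVC
3: ✓ CMP  NZCV=1000
4: · MOVGT
5: · ADDHI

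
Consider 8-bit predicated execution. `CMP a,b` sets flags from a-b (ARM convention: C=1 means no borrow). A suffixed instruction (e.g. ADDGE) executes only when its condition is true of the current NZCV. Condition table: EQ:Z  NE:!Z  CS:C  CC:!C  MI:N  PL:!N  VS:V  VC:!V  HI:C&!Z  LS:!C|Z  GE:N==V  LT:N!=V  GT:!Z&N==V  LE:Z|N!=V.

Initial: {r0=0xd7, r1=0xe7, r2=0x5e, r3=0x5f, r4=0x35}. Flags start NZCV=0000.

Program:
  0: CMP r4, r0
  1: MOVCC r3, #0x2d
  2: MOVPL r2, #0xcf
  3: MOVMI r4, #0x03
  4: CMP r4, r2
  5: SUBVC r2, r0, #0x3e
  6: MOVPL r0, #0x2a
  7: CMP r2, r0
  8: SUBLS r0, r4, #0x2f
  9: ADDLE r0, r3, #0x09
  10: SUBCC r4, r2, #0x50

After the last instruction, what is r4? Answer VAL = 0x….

0: ✓ CMP  NZCV=0000
1: ✓ MOVCC  r3←0x2d
2: ✓ MOVPL  r2←0xcf
3: · MOVMI
4: ✓ CMP  NZCV=0000
5: ✓ SUBVC  r2←0x99
6: ✓ MOVPL  r0←0x2a
7: ✓ CMP  NZCV=0011
8: · SUBLS
9: ✓ ADDLE  r0←0x36
10: · SUBCC

VAL = 0x35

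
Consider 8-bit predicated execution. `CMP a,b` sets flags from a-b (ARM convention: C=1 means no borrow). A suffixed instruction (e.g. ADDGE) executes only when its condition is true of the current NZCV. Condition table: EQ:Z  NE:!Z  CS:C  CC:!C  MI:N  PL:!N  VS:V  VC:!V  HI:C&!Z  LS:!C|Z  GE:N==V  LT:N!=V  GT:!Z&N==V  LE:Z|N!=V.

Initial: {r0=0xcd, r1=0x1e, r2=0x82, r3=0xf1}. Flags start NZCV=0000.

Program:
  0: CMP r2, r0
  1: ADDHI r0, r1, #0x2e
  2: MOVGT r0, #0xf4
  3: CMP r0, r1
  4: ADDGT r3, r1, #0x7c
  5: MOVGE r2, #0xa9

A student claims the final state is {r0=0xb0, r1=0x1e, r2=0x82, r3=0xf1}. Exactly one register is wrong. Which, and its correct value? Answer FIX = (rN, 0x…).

FIX = (r0, 0xcd)

0: ✓ CMP  NZCV=1000
1: · ADDHI
2: · MOVGT
3: ✓ CMP  NZCV=1010
4: · ADDGT
5: · MOVGE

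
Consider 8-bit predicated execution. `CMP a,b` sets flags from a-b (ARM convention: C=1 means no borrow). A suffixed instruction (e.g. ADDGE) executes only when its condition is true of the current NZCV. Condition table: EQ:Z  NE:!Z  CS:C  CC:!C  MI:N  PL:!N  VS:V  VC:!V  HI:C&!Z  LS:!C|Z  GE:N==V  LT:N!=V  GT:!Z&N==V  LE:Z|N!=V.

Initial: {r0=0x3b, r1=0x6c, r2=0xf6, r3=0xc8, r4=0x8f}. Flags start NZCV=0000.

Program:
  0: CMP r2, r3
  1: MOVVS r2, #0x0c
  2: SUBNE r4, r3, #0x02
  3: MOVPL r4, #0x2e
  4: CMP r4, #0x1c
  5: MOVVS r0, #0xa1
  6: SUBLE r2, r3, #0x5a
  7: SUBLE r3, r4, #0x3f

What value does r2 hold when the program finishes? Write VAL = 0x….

VAL = 0xf6

0: ✓ CMP  NZCV=0010
1: · MOVVS
2: ✓ SUBNE  r4←0xc6
3: ✓ MOVPL  r4←0x2e
4: ✓ CMP  NZCV=0010
5: · MOVVS
6: · SUBLE
7: · SUBLE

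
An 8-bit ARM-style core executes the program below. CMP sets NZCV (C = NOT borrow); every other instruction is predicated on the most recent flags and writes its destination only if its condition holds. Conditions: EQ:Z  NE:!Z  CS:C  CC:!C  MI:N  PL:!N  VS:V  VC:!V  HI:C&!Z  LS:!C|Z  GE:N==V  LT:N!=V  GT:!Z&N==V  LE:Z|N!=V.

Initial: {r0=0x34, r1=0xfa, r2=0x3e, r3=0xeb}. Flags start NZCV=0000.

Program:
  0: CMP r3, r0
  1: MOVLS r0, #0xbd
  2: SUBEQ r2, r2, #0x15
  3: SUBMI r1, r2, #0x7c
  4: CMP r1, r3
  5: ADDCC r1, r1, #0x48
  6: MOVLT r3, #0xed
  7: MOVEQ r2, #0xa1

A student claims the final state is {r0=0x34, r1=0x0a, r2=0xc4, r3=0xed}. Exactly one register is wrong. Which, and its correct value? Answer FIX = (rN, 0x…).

FIX = (r2, 0x3e)

0: ✓ CMP  NZCV=1010
1: · MOVLS
2: · SUBEQ
3: ✓ SUBMI  r1←0xc2
4: ✓ CMP  NZCV=1000
5: ✓ ADDCC  r1←0x0a
6: ✓ MOVLT  r3←0xed
7: · MOVEQ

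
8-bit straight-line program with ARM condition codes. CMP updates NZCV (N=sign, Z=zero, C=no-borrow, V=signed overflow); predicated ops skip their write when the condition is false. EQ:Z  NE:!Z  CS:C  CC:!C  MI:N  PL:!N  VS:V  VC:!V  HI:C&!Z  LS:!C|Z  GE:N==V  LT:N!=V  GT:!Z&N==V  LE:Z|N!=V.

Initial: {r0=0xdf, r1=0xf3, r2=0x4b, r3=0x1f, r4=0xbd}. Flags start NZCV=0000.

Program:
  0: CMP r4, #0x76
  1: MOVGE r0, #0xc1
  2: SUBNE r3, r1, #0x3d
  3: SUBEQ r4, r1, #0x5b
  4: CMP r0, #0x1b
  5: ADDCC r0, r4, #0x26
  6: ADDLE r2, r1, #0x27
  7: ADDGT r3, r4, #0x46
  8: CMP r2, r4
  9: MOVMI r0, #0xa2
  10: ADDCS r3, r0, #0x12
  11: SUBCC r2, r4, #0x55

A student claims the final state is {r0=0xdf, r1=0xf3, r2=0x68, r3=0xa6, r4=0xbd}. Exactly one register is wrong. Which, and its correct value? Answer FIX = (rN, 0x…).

FIX = (r3, 0xb6)

0: ✓ CMP  NZCV=0011
1: · MOVGE
2: ✓ SUBNE  r3←0xb6
3: · SUBEQ
4: ✓ CMP  NZCV=1010
5: · ADDCC
6: ✓ ADDLE  r2←0x1a
7: · ADDGT
8: ✓ CMP  NZCV=0000
9: · MOVMI
10: · ADDCS
11: ✓ SUBCC  r2←0x68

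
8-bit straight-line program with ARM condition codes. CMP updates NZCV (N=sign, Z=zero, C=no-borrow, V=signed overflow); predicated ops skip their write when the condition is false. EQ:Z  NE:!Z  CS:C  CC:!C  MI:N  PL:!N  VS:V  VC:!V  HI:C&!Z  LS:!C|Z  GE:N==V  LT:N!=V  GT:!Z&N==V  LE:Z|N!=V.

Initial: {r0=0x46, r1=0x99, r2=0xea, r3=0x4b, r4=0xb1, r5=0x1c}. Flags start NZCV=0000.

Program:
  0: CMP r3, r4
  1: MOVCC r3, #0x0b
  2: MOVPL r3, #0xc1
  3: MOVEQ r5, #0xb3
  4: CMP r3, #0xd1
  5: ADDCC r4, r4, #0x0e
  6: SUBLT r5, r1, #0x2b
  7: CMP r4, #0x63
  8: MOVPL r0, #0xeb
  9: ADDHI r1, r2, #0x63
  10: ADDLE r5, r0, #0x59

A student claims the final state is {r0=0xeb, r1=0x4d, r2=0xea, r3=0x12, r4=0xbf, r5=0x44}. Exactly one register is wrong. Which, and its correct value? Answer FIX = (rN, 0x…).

0: ✓ CMP  NZCV=1001
1: ✓ MOVCC  r3←0x0b
2: · MOVPL
3: · MOVEQ
4: ✓ CMP  NZCV=0000
5: ✓ ADDCC  r4←0xbf
6: · SUBLT
7: ✓ CMP  NZCV=0011
8: ✓ MOVPL  r0←0xeb
9: ✓ ADDHI  r1←0x4d
10: ✓ ADDLE  r5←0x44

FIX = (r3, 0x0b)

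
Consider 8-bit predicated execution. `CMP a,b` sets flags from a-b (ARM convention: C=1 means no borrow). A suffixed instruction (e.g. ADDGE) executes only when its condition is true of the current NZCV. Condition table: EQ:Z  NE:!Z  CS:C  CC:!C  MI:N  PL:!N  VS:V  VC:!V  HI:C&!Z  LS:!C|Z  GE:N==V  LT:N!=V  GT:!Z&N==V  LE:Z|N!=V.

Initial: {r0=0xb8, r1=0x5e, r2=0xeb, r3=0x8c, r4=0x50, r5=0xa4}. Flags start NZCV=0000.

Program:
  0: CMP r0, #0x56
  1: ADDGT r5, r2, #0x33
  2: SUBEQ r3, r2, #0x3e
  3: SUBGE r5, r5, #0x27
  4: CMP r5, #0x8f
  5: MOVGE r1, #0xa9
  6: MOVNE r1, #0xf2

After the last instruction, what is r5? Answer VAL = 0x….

VAL = 0xa4

[0] flags=0011 → (cmp)
[1] flags=0011 GT?F → skip
[2] flags=0011 EQ?F → skip
[3] flags=0011 GE?F → skip
[4] flags=0010 → (cmp)
[5] flags=0010 GE?T → r1=0xa9
[6] flags=0010 NE?T → r1=0xf2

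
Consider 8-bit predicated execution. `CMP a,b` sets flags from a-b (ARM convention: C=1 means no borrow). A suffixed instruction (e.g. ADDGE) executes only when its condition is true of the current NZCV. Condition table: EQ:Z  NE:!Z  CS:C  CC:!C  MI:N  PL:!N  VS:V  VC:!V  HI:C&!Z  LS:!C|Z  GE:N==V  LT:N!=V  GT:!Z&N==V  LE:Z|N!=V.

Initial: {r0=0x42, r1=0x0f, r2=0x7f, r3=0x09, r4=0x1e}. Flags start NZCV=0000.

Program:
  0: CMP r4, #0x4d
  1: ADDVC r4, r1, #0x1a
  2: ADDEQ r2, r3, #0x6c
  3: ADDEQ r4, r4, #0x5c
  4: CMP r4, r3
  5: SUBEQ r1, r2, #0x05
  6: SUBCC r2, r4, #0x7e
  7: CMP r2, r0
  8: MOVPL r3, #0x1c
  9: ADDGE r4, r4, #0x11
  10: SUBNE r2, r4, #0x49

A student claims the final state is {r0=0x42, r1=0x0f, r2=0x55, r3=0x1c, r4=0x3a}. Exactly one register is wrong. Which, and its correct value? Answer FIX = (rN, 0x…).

[0] flags=1000 → (cmp)
[1] flags=1000 VC?T → r4=0x29
[2] flags=1000 EQ?F → skip
[3] flags=1000 EQ?F → skip
[4] flags=0010 → (cmp)
[5] flags=0010 EQ?F → skip
[6] flags=0010 CC?F → skip
[7] flags=0010 → (cmp)
[8] flags=0010 PL?T → r3=0x1c
[9] flags=0010 GE?T → r4=0x3a
[10] flags=0010 NE?T → r2=0xf1

FIX = (r2, 0xf1)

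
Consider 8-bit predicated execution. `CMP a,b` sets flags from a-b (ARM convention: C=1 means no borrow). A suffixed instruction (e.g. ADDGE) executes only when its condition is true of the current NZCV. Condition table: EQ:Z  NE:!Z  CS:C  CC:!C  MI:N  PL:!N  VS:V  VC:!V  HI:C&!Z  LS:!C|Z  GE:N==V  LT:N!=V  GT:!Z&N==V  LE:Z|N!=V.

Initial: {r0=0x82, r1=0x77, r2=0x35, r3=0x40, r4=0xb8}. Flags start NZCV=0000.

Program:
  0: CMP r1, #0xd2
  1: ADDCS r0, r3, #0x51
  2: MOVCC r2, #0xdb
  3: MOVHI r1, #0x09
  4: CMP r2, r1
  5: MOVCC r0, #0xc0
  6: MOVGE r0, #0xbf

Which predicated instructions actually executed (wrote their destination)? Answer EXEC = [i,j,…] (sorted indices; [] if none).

EXEC = [2]

0: ✓ CMP  NZCV=1001
1: · ADDCS
2: ✓ MOVCC  r2←0xdb
3: · MOVHI
4: ✓ CMP  NZCV=0011
5: · MOVCC
6: · MOVGE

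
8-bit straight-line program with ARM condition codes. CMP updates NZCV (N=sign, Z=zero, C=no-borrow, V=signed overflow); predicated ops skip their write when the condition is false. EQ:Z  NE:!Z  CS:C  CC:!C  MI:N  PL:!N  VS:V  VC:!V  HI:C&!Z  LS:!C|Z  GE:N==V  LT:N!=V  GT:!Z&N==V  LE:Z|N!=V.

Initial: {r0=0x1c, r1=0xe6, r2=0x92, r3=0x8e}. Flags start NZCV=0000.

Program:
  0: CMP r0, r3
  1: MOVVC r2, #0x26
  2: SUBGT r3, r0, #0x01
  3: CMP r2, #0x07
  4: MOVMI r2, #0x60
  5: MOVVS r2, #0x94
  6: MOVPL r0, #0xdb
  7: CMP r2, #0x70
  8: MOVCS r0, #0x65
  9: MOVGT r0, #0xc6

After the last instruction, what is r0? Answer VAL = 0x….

VAL = 0x1c

[0] flags=1001 → (cmp)
[1] flags=1001 VC?F → skip
[2] flags=1001 GT?T → r3=0x1b
[3] flags=1010 → (cmp)
[4] flags=1010 MI?T → r2=0x60
[5] flags=1010 VS?F → skip
[6] flags=1010 PL?F → skip
[7] flags=1000 → (cmp)
[8] flags=1000 CS?F → skip
[9] flags=1000 GT?F → skip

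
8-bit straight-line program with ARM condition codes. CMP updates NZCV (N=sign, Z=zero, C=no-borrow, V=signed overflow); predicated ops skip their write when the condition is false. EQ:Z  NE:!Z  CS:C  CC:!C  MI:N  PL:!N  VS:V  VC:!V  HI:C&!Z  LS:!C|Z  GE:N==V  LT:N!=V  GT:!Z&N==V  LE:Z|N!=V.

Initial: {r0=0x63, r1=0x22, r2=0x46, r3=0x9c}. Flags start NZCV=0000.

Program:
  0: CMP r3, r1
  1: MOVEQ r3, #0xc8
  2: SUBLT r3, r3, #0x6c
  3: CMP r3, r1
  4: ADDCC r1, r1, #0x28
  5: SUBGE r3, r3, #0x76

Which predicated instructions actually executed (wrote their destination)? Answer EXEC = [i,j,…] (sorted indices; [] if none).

EXEC = [2,5]

0: ✓ CMP  NZCV=0011
1: · MOVEQ
2: ✓ SUBLT  r3←0x30
3: ✓ CMP  NZCV=0010
4: · ADDCC
5: ✓ SUBGE  r3←0xba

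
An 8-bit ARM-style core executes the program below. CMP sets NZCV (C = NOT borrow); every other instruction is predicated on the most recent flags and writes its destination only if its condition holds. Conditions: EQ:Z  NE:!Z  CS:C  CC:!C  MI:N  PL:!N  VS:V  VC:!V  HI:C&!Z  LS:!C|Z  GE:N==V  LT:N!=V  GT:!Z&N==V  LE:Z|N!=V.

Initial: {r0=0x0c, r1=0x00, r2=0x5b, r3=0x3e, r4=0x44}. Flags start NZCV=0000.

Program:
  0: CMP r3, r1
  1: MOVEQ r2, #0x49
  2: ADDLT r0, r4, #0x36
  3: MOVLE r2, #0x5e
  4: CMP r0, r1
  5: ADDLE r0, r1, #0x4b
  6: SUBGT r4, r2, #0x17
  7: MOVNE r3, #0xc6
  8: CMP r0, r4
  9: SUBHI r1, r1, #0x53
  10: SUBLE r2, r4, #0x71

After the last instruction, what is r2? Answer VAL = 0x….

VAL = 0xd3

0: ✓ CMP  NZCV=0010
1: · MOVEQ
2: · ADDLT
3: · MOVLE
4: ✓ CMP  NZCV=0010
5: · ADDLE
6: ✓ SUBGT  r4←0x44
7: ✓ MOVNE  r3←0xc6
8: ✓ CMP  NZCV=1000
9: · SUBHI
10: ✓ SUBLE  r2←0xd3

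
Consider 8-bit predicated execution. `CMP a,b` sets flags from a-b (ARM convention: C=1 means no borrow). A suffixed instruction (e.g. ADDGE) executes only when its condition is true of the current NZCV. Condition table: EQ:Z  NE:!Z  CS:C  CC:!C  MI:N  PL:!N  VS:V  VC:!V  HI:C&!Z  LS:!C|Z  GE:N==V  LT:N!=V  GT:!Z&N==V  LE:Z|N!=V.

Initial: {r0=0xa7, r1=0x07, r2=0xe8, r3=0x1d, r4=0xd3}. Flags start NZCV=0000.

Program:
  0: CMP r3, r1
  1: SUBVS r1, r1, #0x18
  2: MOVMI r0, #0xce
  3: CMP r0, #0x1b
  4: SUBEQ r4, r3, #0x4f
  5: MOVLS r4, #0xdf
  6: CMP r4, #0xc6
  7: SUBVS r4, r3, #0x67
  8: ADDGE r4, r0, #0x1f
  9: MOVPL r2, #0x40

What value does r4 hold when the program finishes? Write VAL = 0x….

VAL = 0xc6

0: ✓ CMP  NZCV=0010
1: · SUBVS
2: · MOVMI
3: ✓ CMP  NZCV=1010
4: · SUBEQ
5: · MOVLS
6: ✓ CMP  NZCV=0010
7: · SUBVS
8: ✓ ADDGE  r4←0xc6
9: ✓ MOVPL  r2←0x40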